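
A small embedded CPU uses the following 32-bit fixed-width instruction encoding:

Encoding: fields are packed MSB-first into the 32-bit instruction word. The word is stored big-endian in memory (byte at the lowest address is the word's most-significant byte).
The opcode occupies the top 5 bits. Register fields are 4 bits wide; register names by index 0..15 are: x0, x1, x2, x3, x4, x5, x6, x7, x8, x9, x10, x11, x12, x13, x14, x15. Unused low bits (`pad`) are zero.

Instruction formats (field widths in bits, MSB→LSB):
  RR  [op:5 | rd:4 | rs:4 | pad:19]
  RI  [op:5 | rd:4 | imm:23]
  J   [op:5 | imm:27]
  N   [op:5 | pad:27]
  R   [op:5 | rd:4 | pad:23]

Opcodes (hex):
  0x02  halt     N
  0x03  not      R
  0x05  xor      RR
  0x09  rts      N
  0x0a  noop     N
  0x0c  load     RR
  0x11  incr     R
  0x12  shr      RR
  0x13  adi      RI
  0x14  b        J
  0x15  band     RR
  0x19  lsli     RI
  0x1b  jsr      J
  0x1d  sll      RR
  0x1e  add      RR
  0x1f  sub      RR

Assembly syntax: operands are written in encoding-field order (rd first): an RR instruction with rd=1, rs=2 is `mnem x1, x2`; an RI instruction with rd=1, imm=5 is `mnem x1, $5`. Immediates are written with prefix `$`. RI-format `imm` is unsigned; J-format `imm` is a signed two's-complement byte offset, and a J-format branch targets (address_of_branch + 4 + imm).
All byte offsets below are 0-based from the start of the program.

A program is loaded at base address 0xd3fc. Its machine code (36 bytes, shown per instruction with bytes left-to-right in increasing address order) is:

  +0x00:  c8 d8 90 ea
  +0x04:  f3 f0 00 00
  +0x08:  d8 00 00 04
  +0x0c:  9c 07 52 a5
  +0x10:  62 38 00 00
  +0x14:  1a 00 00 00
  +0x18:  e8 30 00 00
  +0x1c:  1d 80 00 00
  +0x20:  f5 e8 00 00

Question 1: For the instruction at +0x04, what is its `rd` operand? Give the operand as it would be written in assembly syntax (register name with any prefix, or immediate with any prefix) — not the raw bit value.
x7

@+04  big-endian(f3 f0 00 00) = 0xf3f00000
  op=0xf3f00000>>27=0x1e ⇒ add (RR)
  [26:23] rd=7 = x7
  [22:19] rs=14 = x14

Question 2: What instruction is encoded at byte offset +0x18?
sll x0, x6

[18] e8 30 00 00 → 0xe8300000
  opcode bits[31:27]=0x1d: sll/RR
  rd@[26:23]=0x0 ⇒ x0
  rs@[22:19]=0x6 ⇒ x6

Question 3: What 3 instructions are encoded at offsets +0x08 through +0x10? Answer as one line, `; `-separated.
+0x08: d8 00 00 04 ⇒ word 0xd8000004 (big)
  top 5b → 0x1b → jsr [J]
  [26:0] imm=4 = $4
+0x0c: 9c 07 52 a5 ⇒ word 0x9c0752a5 (big)
  top 5b → 0x13 → adi [RI]
  [26:23] rd=8 = x8
  [22:0] imm=479909 = $479909
+0x10: 62 38 00 00 ⇒ word 0x62380000 (big)
  top 5b → 0xc → load [RR]
  [26:23] rd=4 = x4
  [22:19] rs=7 = x7

jsr $4; adi x8, $479909; load x4, x7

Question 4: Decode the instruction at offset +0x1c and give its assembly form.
not x11

+0x1c: 1d 80 00 00 ⇒ word 0x1d800000 (big)
  opcode bits[31:27]=0x3: not/R
  rd: (w>>23)&0xf=0xb → x11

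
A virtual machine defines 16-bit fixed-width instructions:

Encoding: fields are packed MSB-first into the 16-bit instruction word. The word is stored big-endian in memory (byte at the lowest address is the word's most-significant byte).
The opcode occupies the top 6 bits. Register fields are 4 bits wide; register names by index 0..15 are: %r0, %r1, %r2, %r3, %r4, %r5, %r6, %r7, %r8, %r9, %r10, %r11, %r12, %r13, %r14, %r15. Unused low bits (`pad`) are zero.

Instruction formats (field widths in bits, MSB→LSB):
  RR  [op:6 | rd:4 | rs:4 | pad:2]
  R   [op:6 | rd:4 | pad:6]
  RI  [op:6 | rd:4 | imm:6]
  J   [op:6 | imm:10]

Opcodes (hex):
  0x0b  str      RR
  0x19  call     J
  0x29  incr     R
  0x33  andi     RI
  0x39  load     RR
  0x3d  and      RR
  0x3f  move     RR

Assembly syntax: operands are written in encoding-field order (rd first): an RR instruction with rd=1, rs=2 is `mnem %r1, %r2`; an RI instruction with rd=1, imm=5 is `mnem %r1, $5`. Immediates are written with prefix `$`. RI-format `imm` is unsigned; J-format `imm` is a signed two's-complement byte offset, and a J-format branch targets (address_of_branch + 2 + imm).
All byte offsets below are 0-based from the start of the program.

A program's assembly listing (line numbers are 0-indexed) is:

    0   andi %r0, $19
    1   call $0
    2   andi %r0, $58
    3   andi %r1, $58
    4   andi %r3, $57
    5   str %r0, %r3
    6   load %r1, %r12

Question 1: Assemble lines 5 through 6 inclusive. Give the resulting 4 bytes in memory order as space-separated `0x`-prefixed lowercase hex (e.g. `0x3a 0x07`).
0x2c 0x0c 0xe4 0x70

line 5 (str): pack op=0xb:6|rd=0:4|rs=3:4|pad=0:2 = 0x2c0c; big→ 2c 0c
line 6 (load): pack op=0x39:6|rd=1:4|rs=12:4|pad=0:2 = 0xe470; big→ e4 70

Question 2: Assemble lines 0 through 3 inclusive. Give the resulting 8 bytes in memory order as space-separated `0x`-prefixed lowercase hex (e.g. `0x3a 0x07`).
L0: andi op=0x33:6|rd=0:4|imm=19:6 ⇒ 0xcc13 ⇒ big cc 13
L1: call op=0x19:6|imm=0:10 ⇒ 0x6400 ⇒ big 64 00
L2: andi op=0x33:6|rd=0:4|imm=58:6 ⇒ 0xcc3a ⇒ big cc 3a
L3: andi op=0x33:6|rd=1:4|imm=58:6 ⇒ 0xcc7a ⇒ big cc 7a

0xcc 0x13 0x64 0x00 0xcc 0x3a 0xcc 0x7a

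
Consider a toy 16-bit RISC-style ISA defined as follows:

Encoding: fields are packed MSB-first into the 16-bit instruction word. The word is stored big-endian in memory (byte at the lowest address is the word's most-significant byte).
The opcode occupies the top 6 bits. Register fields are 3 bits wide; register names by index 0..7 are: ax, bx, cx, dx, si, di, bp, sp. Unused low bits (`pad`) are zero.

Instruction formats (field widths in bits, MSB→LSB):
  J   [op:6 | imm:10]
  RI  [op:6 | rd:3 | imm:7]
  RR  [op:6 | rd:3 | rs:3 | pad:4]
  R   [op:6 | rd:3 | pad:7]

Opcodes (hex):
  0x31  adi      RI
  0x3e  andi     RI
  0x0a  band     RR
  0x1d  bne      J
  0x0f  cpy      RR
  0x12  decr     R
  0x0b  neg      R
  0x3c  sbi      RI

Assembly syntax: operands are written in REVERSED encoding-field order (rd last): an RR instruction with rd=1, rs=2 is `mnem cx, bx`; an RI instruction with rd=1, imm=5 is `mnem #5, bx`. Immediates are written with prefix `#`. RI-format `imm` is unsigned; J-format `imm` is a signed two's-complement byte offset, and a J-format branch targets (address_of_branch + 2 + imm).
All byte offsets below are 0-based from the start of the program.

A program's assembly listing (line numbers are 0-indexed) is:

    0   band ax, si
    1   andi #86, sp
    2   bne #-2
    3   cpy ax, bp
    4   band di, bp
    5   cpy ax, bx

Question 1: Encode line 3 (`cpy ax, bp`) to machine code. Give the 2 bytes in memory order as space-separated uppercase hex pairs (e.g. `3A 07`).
3F 00

L3: cpy op=0xf:6|rd=6:3|rs=0:3|pad=0:4 ⇒ 0x3f00 ⇒ big 3f 00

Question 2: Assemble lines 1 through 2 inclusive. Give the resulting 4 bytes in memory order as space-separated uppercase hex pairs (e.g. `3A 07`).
line 1 (andi): pack op=0x3e:6|rd=7:3|imm=86:7 = 0xfbd6; big→ fb d6
line 2 (bne): pack op=0x1d:6|imm=-2:10 = 0x77fe; big→ 77 fe

FB D6 77 FE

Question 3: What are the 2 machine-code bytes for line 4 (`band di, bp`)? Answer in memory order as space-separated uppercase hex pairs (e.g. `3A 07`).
line 4 (band): pack op=0xa:6|rd=6:3|rs=5:3|pad=0:4 = 0x2b50; big→ 2b 50

2B 50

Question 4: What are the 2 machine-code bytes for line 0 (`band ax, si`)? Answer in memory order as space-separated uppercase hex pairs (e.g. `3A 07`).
line 0 (band): pack op=0xa:6|rd=4:3|rs=0:3|pad=0:4 = 0x2a00; big→ 2a 00

2A 00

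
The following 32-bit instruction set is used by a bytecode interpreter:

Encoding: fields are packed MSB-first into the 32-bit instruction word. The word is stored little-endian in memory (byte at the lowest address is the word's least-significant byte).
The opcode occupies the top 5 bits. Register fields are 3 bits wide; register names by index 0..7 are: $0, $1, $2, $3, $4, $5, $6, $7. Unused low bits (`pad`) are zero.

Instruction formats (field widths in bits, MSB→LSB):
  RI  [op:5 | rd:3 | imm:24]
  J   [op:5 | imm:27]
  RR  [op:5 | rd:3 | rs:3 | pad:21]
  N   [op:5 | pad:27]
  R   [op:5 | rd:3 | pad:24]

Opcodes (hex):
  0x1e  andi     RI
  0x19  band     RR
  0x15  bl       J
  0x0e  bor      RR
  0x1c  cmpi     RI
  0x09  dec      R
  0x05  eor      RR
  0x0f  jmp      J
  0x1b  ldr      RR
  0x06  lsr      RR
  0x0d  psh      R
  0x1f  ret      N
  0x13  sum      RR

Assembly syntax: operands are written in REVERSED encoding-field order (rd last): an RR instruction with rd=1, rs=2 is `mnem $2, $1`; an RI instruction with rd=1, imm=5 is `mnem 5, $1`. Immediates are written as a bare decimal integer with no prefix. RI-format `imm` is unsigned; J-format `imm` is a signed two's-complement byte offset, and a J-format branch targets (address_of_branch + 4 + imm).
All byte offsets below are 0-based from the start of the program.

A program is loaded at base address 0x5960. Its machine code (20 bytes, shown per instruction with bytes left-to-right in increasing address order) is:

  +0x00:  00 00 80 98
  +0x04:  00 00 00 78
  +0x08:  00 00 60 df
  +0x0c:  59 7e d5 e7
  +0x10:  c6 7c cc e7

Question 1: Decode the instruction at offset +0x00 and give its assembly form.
sum $4, $0

[00] 00 00 80 98 → 0x98800000
  top 5b → 0x13 → sum [RR]
  rd@[26:24]=0x0 ⇒ $0
  rs@[23:21]=0x4 ⇒ $4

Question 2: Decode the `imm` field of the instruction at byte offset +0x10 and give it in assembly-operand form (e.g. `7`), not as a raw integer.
+0x10: c6 7c cc e7 ⇒ word 0xe7cc7cc6 (little)
  top 5b → 0x1c → cmpi [RI]
  [26:24] rd=7 = $7
  [23:0] imm=13401286 = 13401286

13401286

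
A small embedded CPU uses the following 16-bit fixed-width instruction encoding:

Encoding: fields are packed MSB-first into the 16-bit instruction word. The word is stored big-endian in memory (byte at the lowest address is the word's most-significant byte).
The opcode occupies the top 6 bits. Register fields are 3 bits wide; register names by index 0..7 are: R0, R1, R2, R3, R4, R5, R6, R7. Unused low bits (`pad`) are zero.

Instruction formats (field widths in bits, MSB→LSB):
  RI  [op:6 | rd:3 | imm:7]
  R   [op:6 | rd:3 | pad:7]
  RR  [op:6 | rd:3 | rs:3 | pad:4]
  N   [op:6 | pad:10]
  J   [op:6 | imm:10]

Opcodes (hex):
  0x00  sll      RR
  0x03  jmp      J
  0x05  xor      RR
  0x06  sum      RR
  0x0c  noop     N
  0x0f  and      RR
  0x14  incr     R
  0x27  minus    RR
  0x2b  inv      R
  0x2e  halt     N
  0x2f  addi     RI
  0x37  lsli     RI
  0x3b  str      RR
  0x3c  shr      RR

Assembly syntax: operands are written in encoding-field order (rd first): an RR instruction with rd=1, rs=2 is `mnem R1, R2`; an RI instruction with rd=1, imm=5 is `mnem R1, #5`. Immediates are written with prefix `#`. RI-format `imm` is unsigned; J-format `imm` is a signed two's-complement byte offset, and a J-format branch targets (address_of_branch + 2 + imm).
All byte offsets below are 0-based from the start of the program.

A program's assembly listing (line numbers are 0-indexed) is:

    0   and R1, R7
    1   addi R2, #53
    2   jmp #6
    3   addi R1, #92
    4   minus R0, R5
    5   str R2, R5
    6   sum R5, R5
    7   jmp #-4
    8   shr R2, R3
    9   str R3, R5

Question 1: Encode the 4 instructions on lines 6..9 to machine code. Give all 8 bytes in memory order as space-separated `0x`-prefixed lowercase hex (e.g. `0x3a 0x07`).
0x1a 0xd0 0x0f 0xfc 0xf1 0x30 0xed 0xd0

line 6 (sum): pack op=0x6:6|rd=5:3|rs=5:3|pad=0:4 = 0x1ad0; big→ 1a d0
line 7 (jmp): pack op=0x3:6|imm=-4:10 = 0x0ffc; big→ 0f fc
line 8 (shr): pack op=0x3c:6|rd=2:3|rs=3:3|pad=0:4 = 0xf130; big→ f1 30
line 9 (str): pack op=0x3b:6|rd=3:3|rs=5:3|pad=0:4 = 0xedd0; big→ ed d0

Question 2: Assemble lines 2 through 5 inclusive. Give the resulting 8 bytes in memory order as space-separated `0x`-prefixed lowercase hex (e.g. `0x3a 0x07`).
L2: jmp op=0x3:6|imm=6:10 ⇒ 0x0c06 ⇒ big 0c 06
L3: addi op=0x2f:6|rd=1:3|imm=92:7 ⇒ 0xbcdc ⇒ big bc dc
L4: minus op=0x27:6|rd=0:3|rs=5:3|pad=0:4 ⇒ 0x9c50 ⇒ big 9c 50
L5: str op=0x3b:6|rd=2:3|rs=5:3|pad=0:4 ⇒ 0xed50 ⇒ big ed 50

0x0c 0x06 0xbc 0xdc 0x9c 0x50 0xed 0x50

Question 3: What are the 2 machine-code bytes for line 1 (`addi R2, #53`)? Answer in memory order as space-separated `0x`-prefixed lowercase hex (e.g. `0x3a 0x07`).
line 1 (addi): pack op=0x2f:6|rd=2:3|imm=53:7 = 0xbd35; big→ bd 35

0xbd 0x35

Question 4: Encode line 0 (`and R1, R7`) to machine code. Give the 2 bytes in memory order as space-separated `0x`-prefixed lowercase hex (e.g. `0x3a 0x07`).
0x3c 0xf0

L0: and op=0xf:6|rd=1:3|rs=7:3|pad=0:4 ⇒ 0x3cf0 ⇒ big 3c f0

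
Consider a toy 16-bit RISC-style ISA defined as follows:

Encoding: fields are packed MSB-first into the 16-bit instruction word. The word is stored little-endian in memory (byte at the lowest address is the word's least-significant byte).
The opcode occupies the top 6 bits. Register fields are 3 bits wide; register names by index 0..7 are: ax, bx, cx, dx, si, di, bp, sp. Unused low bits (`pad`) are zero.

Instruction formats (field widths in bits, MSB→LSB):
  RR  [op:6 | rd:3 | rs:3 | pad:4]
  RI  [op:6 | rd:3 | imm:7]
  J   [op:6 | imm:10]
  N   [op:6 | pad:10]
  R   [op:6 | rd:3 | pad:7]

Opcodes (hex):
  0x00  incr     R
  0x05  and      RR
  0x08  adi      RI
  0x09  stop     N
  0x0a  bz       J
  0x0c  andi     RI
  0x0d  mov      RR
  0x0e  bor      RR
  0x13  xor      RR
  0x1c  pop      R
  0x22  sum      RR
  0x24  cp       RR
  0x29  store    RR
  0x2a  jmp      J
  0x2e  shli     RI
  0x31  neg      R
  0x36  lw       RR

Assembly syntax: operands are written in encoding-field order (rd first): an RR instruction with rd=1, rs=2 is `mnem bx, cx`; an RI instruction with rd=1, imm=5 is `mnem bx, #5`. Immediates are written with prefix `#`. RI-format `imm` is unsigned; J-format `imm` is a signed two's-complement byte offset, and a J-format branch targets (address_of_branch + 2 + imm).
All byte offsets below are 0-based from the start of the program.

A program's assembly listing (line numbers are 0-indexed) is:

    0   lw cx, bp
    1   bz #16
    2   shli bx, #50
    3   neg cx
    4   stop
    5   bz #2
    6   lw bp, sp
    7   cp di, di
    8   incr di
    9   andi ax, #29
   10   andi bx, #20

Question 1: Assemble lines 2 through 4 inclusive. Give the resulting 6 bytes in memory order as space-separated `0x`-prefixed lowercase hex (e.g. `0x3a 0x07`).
0xb2 0xb8 0x00 0xc5 0x00 0x24

L2: shli op=0x2e:6|rd=1:3|imm=50:7 ⇒ 0xb8b2 ⇒ little b2 b8
L3: neg op=0x31:6|rd=2:3|pad=0:7 ⇒ 0xc500 ⇒ little 00 c5
L4: stop op=0x9:6|pad=0:10 ⇒ 0x2400 ⇒ little 00 24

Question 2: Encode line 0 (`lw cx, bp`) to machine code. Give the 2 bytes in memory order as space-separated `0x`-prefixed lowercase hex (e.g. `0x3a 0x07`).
0. lw fields op=0x36:6|rd=2:3|rs=6:3|pad=0:4 → word d960h → 60 d9

0x60 0xd9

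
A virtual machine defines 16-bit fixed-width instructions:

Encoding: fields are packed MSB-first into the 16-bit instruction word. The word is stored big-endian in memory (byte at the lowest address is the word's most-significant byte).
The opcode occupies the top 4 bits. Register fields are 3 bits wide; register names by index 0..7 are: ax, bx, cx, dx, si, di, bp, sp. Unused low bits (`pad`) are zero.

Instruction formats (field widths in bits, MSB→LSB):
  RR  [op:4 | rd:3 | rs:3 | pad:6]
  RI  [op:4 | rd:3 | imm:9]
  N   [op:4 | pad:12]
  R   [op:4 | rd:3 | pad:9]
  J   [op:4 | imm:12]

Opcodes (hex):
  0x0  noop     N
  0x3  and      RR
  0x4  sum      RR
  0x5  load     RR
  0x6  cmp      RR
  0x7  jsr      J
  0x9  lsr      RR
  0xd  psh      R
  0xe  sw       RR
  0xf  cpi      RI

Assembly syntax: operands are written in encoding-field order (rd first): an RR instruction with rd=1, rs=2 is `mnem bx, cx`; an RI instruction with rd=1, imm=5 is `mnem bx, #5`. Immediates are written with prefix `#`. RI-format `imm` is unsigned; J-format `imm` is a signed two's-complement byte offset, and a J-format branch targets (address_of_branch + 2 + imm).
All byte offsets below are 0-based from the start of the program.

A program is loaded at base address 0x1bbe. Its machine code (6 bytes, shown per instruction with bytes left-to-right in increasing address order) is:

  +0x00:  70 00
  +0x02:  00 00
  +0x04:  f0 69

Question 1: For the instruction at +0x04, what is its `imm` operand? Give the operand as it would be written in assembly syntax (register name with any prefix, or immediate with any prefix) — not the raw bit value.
@+04  big-endian(f0 69) = 0xf069
  opcode bits[15:12]=0xf: cpi/RI
  [11:9] rd=0 = ax
  [8:0] imm=105 = #105

#105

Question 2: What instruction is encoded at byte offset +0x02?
noop

off 0x02: read 00 00 as big → 0x0000
  top 4b → 0x0 → noop [N]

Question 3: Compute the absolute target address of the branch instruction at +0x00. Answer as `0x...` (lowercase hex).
@+00  big-endian(70 00) = 0x7000
  top 4b → 0x7 → jsr [J]
  [11:0] imm=0 = #0
  target = base 0x1bbe + off 0x00 + 2 + imm 0 = 0x1bc0

0x1bc0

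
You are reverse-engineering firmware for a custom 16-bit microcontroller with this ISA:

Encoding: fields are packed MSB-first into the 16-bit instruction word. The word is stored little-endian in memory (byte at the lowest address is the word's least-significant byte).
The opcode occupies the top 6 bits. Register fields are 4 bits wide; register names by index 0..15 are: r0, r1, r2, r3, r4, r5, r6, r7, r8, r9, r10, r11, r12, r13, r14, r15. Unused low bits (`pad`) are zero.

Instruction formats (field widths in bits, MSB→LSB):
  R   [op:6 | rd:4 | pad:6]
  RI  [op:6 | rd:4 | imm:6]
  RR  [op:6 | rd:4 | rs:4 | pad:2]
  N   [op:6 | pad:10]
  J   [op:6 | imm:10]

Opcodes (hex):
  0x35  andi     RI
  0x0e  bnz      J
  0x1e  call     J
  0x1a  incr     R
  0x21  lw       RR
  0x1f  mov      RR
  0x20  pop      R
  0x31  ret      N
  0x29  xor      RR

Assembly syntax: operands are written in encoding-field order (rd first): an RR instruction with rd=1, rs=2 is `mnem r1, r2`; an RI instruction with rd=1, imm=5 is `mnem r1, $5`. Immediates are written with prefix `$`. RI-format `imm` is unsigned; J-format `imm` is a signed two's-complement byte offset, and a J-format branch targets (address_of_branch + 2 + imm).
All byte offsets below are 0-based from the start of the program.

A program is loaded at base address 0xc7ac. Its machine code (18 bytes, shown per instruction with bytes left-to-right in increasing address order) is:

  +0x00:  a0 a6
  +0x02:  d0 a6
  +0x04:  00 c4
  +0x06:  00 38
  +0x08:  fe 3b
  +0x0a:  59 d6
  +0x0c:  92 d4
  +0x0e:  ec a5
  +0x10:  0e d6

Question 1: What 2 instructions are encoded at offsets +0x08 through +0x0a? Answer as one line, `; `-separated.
[08] fe 3b → 0x3bfe
  opcode bits[15:10]=0xe: bnz/J
  imm: (w>>0)&0x3ff=0x3fe (s10→-2) → $-2
[0a] 59 d6 → 0xd659
  opcode bits[15:10]=0x35: andi/RI
  rd: (w>>6)&0xf=0x9 → r9
  imm: (w>>0)&0x3f=0x19 → $25

bnz $-2; andi r9, $25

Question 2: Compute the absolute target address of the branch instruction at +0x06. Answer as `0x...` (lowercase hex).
[06] 00 38 → 0x3800
  op=0x3800>>10=0xe ⇒ bnz (J)
  imm: (w>>0)&0x3ff=0x0 → $0
  target = base 0xc7ac + off 0x06 + 2 + imm 0 = 0xc7b4

0xc7b4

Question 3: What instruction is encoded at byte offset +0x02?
@+02  little-endian(d0 a6) = 0xa6d0
  top 6b → 0x29 → xor [RR]
  rd: (w>>6)&0xf=0xb → r11
  rs: (w>>2)&0xf=0x4 → r4

xor r11, r4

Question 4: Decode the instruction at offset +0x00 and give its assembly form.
xor r10, r8

+0x00: a0 a6 ⇒ word 0xa6a0 (little)
  op=0xa6a0>>10=0x29 ⇒ xor (RR)
  [9:6] rd=10 = r10
  [5:2] rs=8 = r8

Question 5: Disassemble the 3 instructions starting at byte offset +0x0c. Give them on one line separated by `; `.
[0c] 92 d4 → 0xd492
  top 6b → 0x35 → andi [RI]
  rd: (w>>6)&0xf=0x2 → r2
  imm: (w>>0)&0x3f=0x12 → $18
[0e] ec a5 → 0xa5ec
  top 6b → 0x29 → xor [RR]
  rd: (w>>6)&0xf=0x7 → r7
  rs: (w>>2)&0xf=0xb → r11
[10] 0e d6 → 0xd60e
  top 6b → 0x35 → andi [RI]
  rd: (w>>6)&0xf=0x8 → r8
  imm: (w>>0)&0x3f=0xe → $14

andi r2, $18; xor r7, r11; andi r8, $14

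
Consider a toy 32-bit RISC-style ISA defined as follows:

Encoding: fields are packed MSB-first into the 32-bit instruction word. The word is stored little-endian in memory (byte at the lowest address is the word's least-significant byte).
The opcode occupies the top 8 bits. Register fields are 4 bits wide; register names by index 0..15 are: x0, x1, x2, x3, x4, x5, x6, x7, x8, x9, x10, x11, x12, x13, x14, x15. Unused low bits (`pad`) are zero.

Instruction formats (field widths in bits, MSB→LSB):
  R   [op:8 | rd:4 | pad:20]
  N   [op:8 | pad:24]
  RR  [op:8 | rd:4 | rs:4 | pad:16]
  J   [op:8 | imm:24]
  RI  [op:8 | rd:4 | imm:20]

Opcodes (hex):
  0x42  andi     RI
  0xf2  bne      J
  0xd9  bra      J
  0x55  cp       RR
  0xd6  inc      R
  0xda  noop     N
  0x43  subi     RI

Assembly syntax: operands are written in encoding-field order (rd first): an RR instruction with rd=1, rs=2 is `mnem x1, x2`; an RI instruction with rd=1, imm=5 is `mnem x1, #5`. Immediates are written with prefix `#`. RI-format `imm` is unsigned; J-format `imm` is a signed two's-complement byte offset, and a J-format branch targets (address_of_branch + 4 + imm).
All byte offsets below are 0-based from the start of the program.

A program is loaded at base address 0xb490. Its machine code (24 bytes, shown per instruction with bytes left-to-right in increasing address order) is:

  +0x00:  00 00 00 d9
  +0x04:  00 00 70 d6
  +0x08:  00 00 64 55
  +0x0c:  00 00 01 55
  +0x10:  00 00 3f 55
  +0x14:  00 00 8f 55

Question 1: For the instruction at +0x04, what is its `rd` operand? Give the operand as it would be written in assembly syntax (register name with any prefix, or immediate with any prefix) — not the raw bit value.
+0x04: 00 00 70 d6 ⇒ word 0xd6700000 (little)
  opcode bits[31:24]=0xd6: inc/R
  [23:20] rd=7 = x7

x7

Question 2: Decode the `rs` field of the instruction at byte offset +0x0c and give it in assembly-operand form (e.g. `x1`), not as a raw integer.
x1

@+0c  little-endian(00 00 01 55) = 0x55010000
  top 8b → 0x55 → cp [RR]
  rd: (w>>20)&0xf=0x0 → x0
  rs: (w>>16)&0xf=0x1 → x1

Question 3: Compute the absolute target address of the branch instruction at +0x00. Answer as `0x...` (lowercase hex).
0xb494

off 0x00: read 00 00 00 d9 as little → 0xd9000000
  opcode bits[31:24]=0xd9: bra/J
  imm: (w>>0)&0xffffff=0x0 → #0
  target = base 0xb490 + off 0x00 + 4 + imm 0 = 0xb494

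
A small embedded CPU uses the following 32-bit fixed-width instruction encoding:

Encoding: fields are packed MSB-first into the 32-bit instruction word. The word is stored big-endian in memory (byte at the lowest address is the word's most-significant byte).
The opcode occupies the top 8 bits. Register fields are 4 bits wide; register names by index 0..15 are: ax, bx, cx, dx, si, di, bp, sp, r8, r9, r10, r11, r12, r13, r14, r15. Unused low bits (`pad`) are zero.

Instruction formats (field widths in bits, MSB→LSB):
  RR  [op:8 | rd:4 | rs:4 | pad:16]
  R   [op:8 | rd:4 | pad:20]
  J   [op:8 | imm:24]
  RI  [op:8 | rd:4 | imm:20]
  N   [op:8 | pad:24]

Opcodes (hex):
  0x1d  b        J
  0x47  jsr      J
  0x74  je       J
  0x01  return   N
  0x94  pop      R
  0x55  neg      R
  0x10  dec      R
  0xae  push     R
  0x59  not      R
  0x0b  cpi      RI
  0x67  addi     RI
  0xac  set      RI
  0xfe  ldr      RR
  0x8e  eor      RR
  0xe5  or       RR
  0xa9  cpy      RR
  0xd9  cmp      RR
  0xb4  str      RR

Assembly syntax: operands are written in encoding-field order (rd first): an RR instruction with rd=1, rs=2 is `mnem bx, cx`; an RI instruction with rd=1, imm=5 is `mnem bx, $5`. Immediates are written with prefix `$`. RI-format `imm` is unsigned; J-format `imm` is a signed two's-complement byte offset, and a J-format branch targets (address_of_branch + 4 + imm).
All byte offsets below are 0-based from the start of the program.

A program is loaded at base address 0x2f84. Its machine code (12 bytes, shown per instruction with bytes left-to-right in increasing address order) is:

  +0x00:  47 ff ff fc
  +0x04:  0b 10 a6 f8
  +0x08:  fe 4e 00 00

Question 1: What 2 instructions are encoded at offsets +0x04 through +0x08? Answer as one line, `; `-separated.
[04] 0b 10 a6 f8 → 0x0b10a6f8
  op=0x0b10a6f8>>24=0xb ⇒ cpi (RI)
  rd: (w>>20)&0xf=0x1 → bx
  imm: (w>>0)&0xfffff=0xa6f8 → $42744
[08] fe 4e 00 00 → 0xfe4e0000
  op=0xfe4e0000>>24=0xfe ⇒ ldr (RR)
  rd: (w>>20)&0xf=0x4 → si
  rs: (w>>16)&0xf=0xe → r14

cpi bx, $42744; ldr si, r14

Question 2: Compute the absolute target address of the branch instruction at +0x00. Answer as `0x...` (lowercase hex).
+0x00: 47 ff ff fc ⇒ word 0x47fffffc (big)
  op=0x47fffffc>>24=0x47 ⇒ jsr (J)
  [23:0] imm=16777212 (s24→-4) = $-4
  target = base 0x2f84 + off 0x00 + 4 + imm -4 = 0x2f84

0x2f84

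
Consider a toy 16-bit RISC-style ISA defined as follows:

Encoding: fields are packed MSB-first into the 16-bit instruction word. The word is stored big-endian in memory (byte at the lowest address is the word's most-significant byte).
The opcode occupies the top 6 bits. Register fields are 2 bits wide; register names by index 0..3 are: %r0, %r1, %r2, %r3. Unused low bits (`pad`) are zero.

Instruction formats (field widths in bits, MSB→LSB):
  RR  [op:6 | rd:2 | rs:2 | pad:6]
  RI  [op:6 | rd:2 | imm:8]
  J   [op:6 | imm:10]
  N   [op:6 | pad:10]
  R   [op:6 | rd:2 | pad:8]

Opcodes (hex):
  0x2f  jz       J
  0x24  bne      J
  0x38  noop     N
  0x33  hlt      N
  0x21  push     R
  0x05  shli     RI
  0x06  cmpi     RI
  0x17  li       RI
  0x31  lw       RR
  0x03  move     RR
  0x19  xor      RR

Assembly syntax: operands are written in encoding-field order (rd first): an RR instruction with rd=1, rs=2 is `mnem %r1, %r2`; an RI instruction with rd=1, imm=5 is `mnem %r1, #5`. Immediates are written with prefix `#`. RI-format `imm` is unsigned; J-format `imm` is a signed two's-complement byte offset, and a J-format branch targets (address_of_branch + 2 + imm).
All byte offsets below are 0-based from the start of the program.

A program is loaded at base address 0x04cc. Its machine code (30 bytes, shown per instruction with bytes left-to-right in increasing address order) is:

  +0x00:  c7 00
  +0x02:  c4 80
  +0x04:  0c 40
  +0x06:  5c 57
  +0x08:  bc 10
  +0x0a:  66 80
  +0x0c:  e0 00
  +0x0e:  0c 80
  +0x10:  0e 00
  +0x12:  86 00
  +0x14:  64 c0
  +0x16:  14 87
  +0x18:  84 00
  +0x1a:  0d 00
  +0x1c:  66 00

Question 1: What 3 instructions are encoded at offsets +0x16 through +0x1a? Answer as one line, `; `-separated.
@+16  big-endian(14 87) = 0x1487
  top 6b → 0x5 → shli [RI]
  rd@[9:8]=0x0 ⇒ %r0
  imm@[7:0]=0x87 ⇒ #135
@+18  big-endian(84 00) = 0x8400
  top 6b → 0x21 → push [R]
  rd@[9:8]=0x0 ⇒ %r0
@+1a  big-endian(0d 00) = 0x0d00
  top 6b → 0x3 → move [RR]
  rd@[9:8]=0x1 ⇒ %r1
  rs@[7:6]=0x0 ⇒ %r0

shli %r0, #135; push %r0; move %r1, %r0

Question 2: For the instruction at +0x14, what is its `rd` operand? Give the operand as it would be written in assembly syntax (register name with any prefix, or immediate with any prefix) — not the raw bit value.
%r0

off 0x14: read 64 c0 as big → 0x64c0
  opcode bits[15:10]=0x19: xor/RR
  [9:8] rd=0 = %r0
  [7:6] rs=3 = %r3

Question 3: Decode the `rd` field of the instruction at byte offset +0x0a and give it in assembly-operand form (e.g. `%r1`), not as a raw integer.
off 0x0a: read 66 80 as big → 0x6680
  opcode bits[15:10]=0x19: xor/RR
  rd@[9:8]=0x2 ⇒ %r2
  rs@[7:6]=0x2 ⇒ %r2

%r2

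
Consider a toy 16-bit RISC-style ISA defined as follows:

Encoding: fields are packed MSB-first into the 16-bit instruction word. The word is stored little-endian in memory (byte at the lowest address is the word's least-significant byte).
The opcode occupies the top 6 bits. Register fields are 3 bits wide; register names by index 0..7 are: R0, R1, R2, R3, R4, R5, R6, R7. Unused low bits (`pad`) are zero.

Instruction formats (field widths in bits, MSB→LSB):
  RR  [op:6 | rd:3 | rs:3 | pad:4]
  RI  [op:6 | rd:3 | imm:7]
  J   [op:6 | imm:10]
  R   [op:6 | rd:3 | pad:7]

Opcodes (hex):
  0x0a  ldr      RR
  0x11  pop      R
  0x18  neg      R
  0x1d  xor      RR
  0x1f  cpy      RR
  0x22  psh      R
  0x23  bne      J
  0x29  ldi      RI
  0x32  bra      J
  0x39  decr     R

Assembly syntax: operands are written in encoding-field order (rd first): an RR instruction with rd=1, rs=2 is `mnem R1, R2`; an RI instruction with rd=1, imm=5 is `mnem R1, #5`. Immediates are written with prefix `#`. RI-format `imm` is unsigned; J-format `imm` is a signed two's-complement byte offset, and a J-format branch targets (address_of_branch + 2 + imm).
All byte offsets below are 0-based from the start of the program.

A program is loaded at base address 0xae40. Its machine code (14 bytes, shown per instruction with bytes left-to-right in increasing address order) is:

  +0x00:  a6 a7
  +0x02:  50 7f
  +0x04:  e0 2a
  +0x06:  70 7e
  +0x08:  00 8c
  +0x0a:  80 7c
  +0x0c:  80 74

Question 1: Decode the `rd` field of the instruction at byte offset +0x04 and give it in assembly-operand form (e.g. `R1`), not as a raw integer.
R5

+0x04: e0 2a ⇒ word 0x2ae0 (little)
  opcode bits[15:10]=0xa: ldr/RR
  rd@[9:7]=0x5 ⇒ R5
  rs@[6:4]=0x6 ⇒ R6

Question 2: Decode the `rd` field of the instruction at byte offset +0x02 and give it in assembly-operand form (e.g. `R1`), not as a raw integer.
R6

@+02  little-endian(50 7f) = 0x7f50
  top 6b → 0x1f → cpy [RR]
  rd@[9:7]=0x6 ⇒ R6
  rs@[6:4]=0x5 ⇒ R5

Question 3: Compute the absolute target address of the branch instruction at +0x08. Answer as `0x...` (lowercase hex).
[08] 00 8c → 0x8c00
  opcode bits[15:10]=0x23: bne/J
  imm: (w>>0)&0x3ff=0x0 → #0
  target = base 0xae40 + off 0x08 + 2 + imm 0 = 0xae4a

0xae4a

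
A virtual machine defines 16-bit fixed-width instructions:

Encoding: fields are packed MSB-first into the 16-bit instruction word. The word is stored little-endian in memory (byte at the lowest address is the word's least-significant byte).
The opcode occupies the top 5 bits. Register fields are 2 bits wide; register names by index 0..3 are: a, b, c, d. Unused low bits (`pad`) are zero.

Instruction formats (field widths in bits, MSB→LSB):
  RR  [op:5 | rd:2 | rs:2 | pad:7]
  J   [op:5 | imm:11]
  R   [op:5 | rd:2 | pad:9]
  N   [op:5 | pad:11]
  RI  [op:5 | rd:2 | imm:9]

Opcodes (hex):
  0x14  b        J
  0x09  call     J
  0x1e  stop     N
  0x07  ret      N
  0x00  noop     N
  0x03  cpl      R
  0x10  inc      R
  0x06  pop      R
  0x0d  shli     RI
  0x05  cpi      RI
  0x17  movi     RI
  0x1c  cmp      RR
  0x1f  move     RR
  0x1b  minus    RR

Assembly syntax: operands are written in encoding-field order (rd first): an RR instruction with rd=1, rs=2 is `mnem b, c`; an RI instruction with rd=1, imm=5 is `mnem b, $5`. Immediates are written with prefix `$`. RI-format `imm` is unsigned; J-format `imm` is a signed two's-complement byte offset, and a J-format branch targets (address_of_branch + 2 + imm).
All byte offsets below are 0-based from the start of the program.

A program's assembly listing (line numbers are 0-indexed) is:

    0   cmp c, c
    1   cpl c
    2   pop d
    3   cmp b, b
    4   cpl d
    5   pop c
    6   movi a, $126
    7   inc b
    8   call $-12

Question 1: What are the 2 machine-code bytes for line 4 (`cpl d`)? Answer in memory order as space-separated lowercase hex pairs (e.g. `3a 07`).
00 1e

line 4 (cpl): pack op=0x3:5|rd=3:2|pad=0:9 = 0x1e00; little→ 00 1e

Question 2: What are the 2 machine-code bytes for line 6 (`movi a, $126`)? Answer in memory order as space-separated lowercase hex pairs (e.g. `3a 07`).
L6: movi op=0x17:5|rd=0:2|imm=126:9 ⇒ 0xb87e ⇒ little 7e b8

7e b8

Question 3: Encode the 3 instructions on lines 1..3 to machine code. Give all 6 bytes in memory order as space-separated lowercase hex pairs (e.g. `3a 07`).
00 1c 00 36 80 e2

L1: cpl op=0x3:5|rd=2:2|pad=0:9 ⇒ 0x1c00 ⇒ little 00 1c
L2: pop op=0x6:5|rd=3:2|pad=0:9 ⇒ 0x3600 ⇒ little 00 36
L3: cmp op=0x1c:5|rd=1:2|rs=1:2|pad=0:7 ⇒ 0xe280 ⇒ little 80 e2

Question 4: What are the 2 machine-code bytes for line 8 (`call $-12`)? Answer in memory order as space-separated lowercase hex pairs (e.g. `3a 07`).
f4 4f

8. call fields op=0x9:5|imm=-12:11 → word 4ff4h → f4 4f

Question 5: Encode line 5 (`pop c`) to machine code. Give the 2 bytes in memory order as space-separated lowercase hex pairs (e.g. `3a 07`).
line 5 (pop): pack op=0x6:5|rd=2:2|pad=0:9 = 0x3400; little→ 00 34

00 34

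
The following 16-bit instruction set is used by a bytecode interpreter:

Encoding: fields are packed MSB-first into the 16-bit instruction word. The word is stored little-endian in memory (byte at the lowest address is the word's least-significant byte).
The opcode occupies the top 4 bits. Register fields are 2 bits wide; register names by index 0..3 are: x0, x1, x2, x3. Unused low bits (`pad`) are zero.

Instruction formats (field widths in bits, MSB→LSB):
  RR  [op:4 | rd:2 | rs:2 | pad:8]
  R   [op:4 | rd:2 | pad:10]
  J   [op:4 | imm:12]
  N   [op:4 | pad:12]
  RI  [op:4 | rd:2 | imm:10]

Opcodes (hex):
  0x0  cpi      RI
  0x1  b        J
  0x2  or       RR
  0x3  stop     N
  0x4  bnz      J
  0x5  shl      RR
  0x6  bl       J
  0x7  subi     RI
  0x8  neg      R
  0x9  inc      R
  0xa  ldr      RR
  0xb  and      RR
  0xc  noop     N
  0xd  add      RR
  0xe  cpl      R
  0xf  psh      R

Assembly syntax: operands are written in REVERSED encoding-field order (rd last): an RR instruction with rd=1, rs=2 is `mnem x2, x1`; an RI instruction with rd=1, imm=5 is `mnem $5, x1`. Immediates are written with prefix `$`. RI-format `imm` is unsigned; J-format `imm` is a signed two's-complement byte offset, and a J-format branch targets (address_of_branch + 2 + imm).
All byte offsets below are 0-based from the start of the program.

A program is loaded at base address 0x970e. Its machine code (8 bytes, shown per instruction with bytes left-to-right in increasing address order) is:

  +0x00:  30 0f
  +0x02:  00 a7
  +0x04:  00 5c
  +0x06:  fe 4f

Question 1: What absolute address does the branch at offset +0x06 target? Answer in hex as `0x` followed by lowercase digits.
0x9714

+0x06: fe 4f ⇒ word 0x4ffe (little)
  opcode bits[15:12]=0x4: bnz/J
  imm: (w>>0)&0xfff=0xffe (s12→-2) → $-2
  target = base 0x970e + off 0x06 + 2 + imm -2 = 0x9714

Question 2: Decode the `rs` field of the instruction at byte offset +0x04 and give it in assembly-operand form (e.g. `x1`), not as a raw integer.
[04] 00 5c → 0x5c00
  op=0x5c00>>12=0x5 ⇒ shl (RR)
  [11:10] rd=3 = x3
  [9:8] rs=0 = x0

x0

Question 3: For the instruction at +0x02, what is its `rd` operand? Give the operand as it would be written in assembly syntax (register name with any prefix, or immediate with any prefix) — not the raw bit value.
x1

+0x02: 00 a7 ⇒ word 0xa700 (little)
  top 4b → 0xa → ldr [RR]
  [11:10] rd=1 = x1
  [9:8] rs=3 = x3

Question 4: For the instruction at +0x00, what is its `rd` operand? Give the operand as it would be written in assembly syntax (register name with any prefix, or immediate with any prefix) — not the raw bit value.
+0x00: 30 0f ⇒ word 0x0f30 (little)
  opcode bits[15:12]=0x0: cpi/RI
  [11:10] rd=3 = x3
  [9:0] imm=816 = $816

x3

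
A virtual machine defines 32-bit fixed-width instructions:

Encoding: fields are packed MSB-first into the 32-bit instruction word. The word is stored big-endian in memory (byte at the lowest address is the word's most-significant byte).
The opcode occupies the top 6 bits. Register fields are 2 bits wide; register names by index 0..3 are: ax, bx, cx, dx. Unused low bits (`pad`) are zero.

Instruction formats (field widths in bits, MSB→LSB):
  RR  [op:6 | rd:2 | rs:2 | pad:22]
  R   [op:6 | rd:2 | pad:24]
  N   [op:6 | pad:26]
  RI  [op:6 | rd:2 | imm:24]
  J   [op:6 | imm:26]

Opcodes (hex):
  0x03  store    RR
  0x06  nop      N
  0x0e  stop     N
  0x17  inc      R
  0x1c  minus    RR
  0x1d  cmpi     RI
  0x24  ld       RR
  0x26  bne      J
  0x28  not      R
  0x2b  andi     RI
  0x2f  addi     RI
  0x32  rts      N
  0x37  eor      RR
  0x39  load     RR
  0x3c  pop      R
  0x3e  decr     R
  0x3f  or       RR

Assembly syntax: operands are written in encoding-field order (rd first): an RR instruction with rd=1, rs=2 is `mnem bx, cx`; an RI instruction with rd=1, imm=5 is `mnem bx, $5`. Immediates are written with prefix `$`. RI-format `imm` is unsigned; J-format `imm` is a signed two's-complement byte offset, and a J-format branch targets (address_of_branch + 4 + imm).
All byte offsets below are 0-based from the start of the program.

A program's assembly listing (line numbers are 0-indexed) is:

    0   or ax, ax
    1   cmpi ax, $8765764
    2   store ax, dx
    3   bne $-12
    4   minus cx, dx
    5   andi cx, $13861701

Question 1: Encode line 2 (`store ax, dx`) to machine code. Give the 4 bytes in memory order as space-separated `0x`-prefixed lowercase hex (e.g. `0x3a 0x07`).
L2: store op=0x3:6|rd=0:2|rs=3:2|pad=0:22 ⇒ 0x0cc00000 ⇒ big 0c c0 00 00

0x0c 0xc0 0x00 0x00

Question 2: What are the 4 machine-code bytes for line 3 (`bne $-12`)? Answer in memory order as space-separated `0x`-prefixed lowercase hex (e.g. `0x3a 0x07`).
0x9b 0xff 0xff 0xf4

line 3 (bne): pack op=0x26:6|imm=-12:26 = 0x9bfffff4; big→ 9b ff ff f4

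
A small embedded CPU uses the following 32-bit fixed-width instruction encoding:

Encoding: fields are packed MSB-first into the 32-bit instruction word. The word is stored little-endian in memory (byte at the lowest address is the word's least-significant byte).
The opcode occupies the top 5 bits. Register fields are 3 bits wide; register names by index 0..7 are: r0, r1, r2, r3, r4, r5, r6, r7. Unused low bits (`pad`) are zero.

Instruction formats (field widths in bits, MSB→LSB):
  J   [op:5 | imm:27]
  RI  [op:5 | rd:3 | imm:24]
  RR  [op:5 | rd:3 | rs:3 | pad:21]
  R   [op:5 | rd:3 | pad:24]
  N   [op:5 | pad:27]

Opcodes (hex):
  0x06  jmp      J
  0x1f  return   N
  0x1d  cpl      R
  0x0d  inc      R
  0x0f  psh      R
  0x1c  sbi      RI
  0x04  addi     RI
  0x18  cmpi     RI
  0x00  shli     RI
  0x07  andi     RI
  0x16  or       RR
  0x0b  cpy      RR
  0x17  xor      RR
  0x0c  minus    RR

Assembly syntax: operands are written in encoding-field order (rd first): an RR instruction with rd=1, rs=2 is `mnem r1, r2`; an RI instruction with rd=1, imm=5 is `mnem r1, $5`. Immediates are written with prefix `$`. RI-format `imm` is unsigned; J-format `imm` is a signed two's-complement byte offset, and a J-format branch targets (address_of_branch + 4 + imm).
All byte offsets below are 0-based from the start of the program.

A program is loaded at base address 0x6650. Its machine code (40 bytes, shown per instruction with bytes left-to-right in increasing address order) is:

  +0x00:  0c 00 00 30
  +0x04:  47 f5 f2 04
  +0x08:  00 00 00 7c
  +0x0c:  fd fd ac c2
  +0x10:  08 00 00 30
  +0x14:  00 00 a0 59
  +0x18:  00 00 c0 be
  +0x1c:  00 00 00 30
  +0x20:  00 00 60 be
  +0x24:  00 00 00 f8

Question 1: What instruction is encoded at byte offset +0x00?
jmp $12

[00] 0c 00 00 30 → 0x3000000c
  op=0x3000000c>>27=0x6 ⇒ jmp (J)
  imm: (w>>0)&0x7ffffff=0xc → $12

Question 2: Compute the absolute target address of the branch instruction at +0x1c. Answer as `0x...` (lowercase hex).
0x6670

[1c] 00 00 00 30 → 0x30000000
  top 5b → 0x6 → jmp [J]
  imm: (w>>0)&0x7ffffff=0x0 → $0
  target = base 0x6650 + off 0x1c + 4 + imm 0 = 0x6670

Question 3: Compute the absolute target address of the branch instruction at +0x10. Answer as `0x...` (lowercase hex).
0x666c

off 0x10: read 08 00 00 30 as little → 0x30000008
  top 5b → 0x6 → jmp [J]
  [26:0] imm=8 = $8
  target = base 0x6650 + off 0x10 + 4 + imm 8 = 0x666c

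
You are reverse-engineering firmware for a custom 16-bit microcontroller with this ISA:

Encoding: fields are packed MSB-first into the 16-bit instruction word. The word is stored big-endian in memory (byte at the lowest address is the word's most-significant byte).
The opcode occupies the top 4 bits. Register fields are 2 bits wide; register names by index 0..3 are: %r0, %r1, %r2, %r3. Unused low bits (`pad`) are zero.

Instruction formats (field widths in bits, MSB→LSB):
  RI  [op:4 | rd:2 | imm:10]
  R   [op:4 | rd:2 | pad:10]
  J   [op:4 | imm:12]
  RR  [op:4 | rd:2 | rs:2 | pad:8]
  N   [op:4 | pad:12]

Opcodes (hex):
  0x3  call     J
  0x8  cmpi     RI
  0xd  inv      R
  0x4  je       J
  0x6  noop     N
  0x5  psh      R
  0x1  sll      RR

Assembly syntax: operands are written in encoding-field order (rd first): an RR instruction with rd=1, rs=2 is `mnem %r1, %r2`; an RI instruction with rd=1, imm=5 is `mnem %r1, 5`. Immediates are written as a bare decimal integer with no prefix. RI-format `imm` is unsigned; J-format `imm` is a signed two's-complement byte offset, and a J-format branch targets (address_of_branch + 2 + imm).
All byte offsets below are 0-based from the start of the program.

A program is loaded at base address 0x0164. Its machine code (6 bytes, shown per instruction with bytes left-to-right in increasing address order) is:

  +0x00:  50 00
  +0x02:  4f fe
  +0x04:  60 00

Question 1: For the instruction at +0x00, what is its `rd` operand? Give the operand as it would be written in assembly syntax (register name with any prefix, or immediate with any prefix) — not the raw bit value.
@+00  big-endian(50 00) = 0x5000
  opcode bits[15:12]=0x5: psh/R
  rd@[11:10]=0x0 ⇒ %r0

%r0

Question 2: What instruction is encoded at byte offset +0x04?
noop

@+04  big-endian(60 00) = 0x6000
  op=0x6000>>12=0x6 ⇒ noop (N)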